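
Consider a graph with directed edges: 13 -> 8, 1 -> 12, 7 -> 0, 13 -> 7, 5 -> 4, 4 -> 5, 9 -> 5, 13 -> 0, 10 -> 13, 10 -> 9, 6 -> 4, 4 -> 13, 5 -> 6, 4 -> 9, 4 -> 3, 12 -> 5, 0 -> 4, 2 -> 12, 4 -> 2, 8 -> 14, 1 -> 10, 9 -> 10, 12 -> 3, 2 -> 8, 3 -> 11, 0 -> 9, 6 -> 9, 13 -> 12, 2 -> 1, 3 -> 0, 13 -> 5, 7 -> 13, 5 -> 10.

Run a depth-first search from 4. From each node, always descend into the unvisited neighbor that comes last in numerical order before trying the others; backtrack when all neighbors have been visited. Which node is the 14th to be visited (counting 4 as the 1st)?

2

Visit 4
4 → 13
13 → 12
12 → 5
5 → 10
10 → 9
5 → 6
12 → 3
3 → 11
3 → 0
13 → 8
8 → 14
13 → 7
4 → 2
2 → 1

Visit order: 4, 13, 12, 5, 10, 9, 6, 3, 11, 0, 8, 14, 7, 2, 1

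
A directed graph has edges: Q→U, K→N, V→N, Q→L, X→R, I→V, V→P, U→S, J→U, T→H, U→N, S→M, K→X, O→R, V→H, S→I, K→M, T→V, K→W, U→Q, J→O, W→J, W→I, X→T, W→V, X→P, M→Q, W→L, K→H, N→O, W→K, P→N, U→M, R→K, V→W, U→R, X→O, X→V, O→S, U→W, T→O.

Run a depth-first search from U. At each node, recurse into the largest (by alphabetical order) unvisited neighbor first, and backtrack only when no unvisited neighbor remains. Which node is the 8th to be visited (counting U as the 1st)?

M

Visit U
U → W
W → V
V → P
P → N
N → O
O → S
S → M
M → Q
Q → L
S → I
O → R
R → K
K → X
X → T
T → H
W → J

Visit order: U, W, V, P, N, O, S, M, Q, L, I, R, K, X, T, H, J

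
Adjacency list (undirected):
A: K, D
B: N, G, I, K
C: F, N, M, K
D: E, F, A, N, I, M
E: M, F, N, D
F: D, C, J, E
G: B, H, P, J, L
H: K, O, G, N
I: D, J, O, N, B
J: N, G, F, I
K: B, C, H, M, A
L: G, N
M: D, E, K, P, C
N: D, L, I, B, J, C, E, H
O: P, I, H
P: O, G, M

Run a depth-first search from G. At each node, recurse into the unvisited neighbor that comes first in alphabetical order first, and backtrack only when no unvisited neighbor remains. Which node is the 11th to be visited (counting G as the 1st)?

P

Visit G
G → B
B → I
I → D
D → A
A → K
K → C
C → F
F → E
E → M
M → P
P → O
O → H
H → N
N → J
N → L

Visit order: G, B, I, D, A, K, C, F, E, M, P, O, H, N, J, L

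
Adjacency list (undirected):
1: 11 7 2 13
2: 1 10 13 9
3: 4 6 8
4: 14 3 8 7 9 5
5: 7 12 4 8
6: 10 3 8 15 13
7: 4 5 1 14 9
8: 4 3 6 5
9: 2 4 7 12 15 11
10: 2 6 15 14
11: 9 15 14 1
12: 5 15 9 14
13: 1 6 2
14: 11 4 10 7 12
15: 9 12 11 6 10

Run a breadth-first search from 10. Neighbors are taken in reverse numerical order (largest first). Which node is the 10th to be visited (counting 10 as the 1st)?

Visit 10; enqueue 15, 14, 6, 2 → queue [15, 14, 6, 2]
Visit 15; enqueue 12, 11, 9 → queue [14, 6, 2, 12, 11, 9]
Visit 14; enqueue 7, 4 → queue [6, 2, 12, 11, 9, 7, 4]
Visit 6; enqueue 13, 8, 3 → queue [2, 12, 11, 9, 7, 4, 13, 8, 3]
Visit 2; enqueue 1 → queue [12, 11, 9, 7, 4, 13, 8, 3, 1]
Visit 12; enqueue 5 → queue [11, 9, 7, 4, 13, 8, 3, 1, 5]
Visit 11 → queue [9, 7, 4, 13, 8, 3, 1, 5]
Visit 9 → queue [7, 4, 13, 8, 3, 1, 5]
Visit 7 → queue [4, 13, 8, 3, 1, 5]
Visit 4 → queue [13, 8, 3, 1, 5]
Visit 13 → queue [8, 3, 1, 5]
Visit 8 → queue [3, 1, 5]
Visit 3 → queue [1, 5]
Visit 1 → queue [5]
Visit 5 → queue []

Visit order: 10, 15, 14, 6, 2, 12, 11, 9, 7, 4, 13, 8, 3, 1, 5

4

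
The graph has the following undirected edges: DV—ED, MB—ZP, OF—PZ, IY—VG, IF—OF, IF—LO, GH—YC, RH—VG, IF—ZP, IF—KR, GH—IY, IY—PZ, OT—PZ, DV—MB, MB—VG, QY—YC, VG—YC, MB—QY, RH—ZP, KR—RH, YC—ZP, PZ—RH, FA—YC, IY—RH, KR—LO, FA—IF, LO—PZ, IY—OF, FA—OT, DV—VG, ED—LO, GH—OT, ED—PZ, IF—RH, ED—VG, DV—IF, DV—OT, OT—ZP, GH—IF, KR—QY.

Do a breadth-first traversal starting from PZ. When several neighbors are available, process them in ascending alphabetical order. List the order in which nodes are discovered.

PZ, ED, IY, LO, OF, OT, RH, DV, VG, GH, IF, KR, FA, ZP, MB, YC, QY

Visit PZ; enqueue ED, IY, LO, OF, OT, RH → queue [ED, IY, LO, OF, OT, RH]
Visit ED; enqueue DV, VG → queue [IY, LO, OF, OT, RH, DV, VG]
Visit IY; enqueue GH → queue [LO, OF, OT, RH, DV, VG, GH]
Visit LO; enqueue IF, KR → queue [OF, OT, RH, DV, VG, GH, IF, KR]
Visit OF → queue [OT, RH, DV, VG, GH, IF, KR]
Visit OT; enqueue FA, ZP → queue [RH, DV, VG, GH, IF, KR, FA, ZP]
Visit RH → queue [DV, VG, GH, IF, KR, FA, ZP]
Visit DV; enqueue MB → queue [VG, GH, IF, KR, FA, ZP, MB]
Visit VG; enqueue YC → queue [GH, IF, KR, FA, ZP, MB, YC]
Visit GH → queue [IF, KR, FA, ZP, MB, YC]
Visit IF → queue [KR, FA, ZP, MB, YC]
Visit KR; enqueue QY → queue [FA, ZP, MB, YC, QY]
Visit FA → queue [ZP, MB, YC, QY]
Visit ZP → queue [MB, YC, QY]
Visit MB → queue [YC, QY]
Visit YC → queue [QY]
Visit QY → queue []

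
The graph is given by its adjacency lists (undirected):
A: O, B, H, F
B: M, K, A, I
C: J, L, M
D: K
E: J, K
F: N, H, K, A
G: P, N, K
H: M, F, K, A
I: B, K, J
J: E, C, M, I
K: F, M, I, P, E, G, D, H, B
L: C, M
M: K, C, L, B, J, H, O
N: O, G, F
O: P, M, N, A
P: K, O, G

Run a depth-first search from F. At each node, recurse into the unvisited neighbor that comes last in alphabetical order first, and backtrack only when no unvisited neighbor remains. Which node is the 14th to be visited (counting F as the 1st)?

E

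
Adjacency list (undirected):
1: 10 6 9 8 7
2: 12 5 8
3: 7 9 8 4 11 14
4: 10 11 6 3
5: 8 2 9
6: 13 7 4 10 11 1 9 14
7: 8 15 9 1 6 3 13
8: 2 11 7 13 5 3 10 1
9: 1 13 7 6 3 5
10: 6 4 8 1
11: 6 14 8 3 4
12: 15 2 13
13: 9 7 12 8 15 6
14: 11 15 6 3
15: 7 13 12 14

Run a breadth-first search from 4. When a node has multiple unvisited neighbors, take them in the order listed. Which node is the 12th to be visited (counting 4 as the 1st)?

2

Visit 4; enqueue 10, 11, 6, 3 → queue [10, 11, 6, 3]
Visit 10; enqueue 8, 1 → queue [11, 6, 3, 8, 1]
Visit 11; enqueue 14 → queue [6, 3, 8, 1, 14]
Visit 6; enqueue 13, 7, 9 → queue [3, 8, 1, 14, 13, 7, 9]
Visit 3 → queue [8, 1, 14, 13, 7, 9]
Visit 8; enqueue 2, 5 → queue [1, 14, 13, 7, 9, 2, 5]
Visit 1 → queue [14, 13, 7, 9, 2, 5]
Visit 14; enqueue 15 → queue [13, 7, 9, 2, 5, 15]
Visit 13; enqueue 12 → queue [7, 9, 2, 5, 15, 12]
Visit 7 → queue [9, 2, 5, 15, 12]
Visit 9 → queue [2, 5, 15, 12]
Visit 2 → queue [5, 15, 12]
Visit 5 → queue [15, 12]
Visit 15 → queue [12]
Visit 12 → queue []

Visit order: 4, 10, 11, 6, 3, 8, 1, 14, 13, 7, 9, 2, 5, 15, 12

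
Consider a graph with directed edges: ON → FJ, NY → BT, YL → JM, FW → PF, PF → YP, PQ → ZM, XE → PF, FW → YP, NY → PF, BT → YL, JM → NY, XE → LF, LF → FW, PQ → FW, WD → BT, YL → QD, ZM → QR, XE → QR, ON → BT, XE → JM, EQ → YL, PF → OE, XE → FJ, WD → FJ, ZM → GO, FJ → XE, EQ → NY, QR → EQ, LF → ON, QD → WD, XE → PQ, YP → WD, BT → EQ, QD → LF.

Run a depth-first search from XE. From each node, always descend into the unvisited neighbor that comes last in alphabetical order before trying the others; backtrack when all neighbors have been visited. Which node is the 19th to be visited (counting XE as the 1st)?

GO

Visit XE
XE → QR
QR → EQ
EQ → YL
YL → QD
QD → WD
WD → FJ
WD → BT
QD → LF
LF → ON
LF → FW
FW → YP
FW → PF
PF → OE
YL → JM
JM → NY
XE → PQ
PQ → ZM
ZM → GO

Visit order: XE, QR, EQ, YL, QD, WD, FJ, BT, LF, ON, FW, YP, PF, OE, JM, NY, PQ, ZM, GO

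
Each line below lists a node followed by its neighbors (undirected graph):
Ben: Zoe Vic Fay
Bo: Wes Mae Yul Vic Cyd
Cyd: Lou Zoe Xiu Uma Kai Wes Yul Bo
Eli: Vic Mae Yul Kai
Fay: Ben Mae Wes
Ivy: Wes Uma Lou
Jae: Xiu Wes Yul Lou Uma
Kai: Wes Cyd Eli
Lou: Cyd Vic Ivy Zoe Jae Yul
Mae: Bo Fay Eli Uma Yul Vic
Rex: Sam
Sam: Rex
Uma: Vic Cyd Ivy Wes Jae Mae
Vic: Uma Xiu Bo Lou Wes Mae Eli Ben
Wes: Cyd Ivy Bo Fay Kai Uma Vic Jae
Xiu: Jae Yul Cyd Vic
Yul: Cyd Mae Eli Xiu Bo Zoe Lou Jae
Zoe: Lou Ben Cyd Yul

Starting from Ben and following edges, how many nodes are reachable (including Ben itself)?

BFS from Ben visits: Ben, Zoe, Vic, Fay, Lou, Cyd, Yul, Uma, Xiu, Bo, Wes, Mae, Eli, Ivy, Jae, Kai
Reachable nodes: 16 of 18 total.

16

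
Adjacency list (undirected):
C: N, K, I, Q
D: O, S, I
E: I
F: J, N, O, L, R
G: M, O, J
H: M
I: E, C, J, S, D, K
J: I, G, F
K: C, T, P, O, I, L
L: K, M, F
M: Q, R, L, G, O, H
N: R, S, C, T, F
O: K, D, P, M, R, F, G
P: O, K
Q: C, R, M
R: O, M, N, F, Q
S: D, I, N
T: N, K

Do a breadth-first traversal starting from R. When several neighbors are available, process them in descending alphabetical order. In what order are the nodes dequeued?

R, Q, O, N, M, F, C, P, K, G, D, T, S, L, H, J, I, E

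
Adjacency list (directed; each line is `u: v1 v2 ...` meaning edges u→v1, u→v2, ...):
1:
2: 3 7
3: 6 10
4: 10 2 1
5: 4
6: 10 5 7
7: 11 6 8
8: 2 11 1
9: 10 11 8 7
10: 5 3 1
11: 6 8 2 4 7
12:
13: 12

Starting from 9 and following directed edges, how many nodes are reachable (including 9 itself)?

BFS from 9 visits: 9, 11, 10, 8, 7, 6, 4, 2, 5, 3, 1
Reachable nodes: 11 of 13 total.

11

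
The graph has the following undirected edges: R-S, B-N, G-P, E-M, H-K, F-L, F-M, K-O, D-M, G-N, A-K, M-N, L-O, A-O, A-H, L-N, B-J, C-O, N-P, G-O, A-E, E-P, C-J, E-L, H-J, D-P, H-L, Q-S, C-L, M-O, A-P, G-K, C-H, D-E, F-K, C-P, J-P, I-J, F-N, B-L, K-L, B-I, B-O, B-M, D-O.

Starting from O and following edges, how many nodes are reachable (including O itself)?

BFS from O visits: O, M, L, K, G, D, C, B, A, N, F, E, H, P, J, I
Reachable nodes: 16 of 19 total.

16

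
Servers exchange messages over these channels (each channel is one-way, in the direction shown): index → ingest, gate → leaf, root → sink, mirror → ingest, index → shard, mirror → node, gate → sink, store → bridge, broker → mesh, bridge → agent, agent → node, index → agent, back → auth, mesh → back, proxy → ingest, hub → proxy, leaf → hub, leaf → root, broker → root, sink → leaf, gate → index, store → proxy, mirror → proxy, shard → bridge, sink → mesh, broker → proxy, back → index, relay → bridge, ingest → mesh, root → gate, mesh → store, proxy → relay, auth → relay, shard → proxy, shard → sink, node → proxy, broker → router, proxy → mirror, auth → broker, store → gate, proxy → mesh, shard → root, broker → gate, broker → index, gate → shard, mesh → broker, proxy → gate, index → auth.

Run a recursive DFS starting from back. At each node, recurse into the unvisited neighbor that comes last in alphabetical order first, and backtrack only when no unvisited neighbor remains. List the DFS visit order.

Visit back
back → index
index → shard
shard → sink
sink → mesh
mesh → store
store → proxy
proxy → relay
relay → bridge
bridge → agent
agent → node
proxy → mirror
mirror → ingest
proxy → gate
gate → leaf
leaf → root
leaf → hub
mesh → broker
broker → router
index → auth

back, index, shard, sink, mesh, store, proxy, relay, bridge, agent, node, mirror, ingest, gate, leaf, root, hub, broker, router, auth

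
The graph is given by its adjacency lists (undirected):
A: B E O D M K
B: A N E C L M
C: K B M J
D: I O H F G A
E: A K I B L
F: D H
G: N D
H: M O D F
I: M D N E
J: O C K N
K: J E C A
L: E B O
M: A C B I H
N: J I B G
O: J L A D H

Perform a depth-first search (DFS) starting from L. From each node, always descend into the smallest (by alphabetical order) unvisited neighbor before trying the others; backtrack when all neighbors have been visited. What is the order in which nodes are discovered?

Visit L
L → B
B → A
A → D
D → F
F → H
H → M
M → C
C → J
J → K
K → E
E → I
I → N
N → G
J → O

L, B, A, D, F, H, M, C, J, K, E, I, N, G, O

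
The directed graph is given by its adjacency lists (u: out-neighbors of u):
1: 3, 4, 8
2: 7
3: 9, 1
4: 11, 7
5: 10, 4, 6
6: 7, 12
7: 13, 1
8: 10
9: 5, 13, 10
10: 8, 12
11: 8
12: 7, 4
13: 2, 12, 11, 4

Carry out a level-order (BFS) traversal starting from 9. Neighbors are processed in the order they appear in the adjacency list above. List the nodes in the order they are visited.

Visit 9; enqueue 5, 13, 10 → queue [5, 13, 10]
Visit 5; enqueue 4, 6 → queue [13, 10, 4, 6]
Visit 13; enqueue 2, 12, 11 → queue [10, 4, 6, 2, 12, 11]
Visit 10; enqueue 8 → queue [4, 6, 2, 12, 11, 8]
Visit 4; enqueue 7 → queue [6, 2, 12, 11, 8, 7]
Visit 6 → queue [2, 12, 11, 8, 7]
Visit 2 → queue [12, 11, 8, 7]
Visit 12 → queue [11, 8, 7]
Visit 11 → queue [8, 7]
Visit 8 → queue [7]
Visit 7; enqueue 1 → queue [1]
Visit 1; enqueue 3 → queue [3]
Visit 3 → queue []

9, 5, 13, 10, 4, 6, 2, 12, 11, 8, 7, 1, 3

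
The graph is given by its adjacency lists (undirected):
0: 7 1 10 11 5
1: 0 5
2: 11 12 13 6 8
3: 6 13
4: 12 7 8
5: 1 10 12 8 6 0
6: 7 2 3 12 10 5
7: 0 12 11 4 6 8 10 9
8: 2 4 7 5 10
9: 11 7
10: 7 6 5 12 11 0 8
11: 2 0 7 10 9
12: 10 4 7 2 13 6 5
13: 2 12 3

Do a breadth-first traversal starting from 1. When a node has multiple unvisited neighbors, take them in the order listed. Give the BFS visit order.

1, 0, 5, 7, 10, 11, 12, 8, 6, 4, 9, 2, 13, 3

Visit 1; enqueue 0, 5 → queue [0, 5]
Visit 0; enqueue 7, 10, 11 → queue [5, 7, 10, 11]
Visit 5; enqueue 12, 8, 6 → queue [7, 10, 11, 12, 8, 6]
Visit 7; enqueue 4, 9 → queue [10, 11, 12, 8, 6, 4, 9]
Visit 10 → queue [11, 12, 8, 6, 4, 9]
Visit 11; enqueue 2 → queue [12, 8, 6, 4, 9, 2]
Visit 12; enqueue 13 → queue [8, 6, 4, 9, 2, 13]
Visit 8 → queue [6, 4, 9, 2, 13]
Visit 6; enqueue 3 → queue [4, 9, 2, 13, 3]
Visit 4 → queue [9, 2, 13, 3]
Visit 9 → queue [2, 13, 3]
Visit 2 → queue [13, 3]
Visit 13 → queue [3]
Visit 3 → queue []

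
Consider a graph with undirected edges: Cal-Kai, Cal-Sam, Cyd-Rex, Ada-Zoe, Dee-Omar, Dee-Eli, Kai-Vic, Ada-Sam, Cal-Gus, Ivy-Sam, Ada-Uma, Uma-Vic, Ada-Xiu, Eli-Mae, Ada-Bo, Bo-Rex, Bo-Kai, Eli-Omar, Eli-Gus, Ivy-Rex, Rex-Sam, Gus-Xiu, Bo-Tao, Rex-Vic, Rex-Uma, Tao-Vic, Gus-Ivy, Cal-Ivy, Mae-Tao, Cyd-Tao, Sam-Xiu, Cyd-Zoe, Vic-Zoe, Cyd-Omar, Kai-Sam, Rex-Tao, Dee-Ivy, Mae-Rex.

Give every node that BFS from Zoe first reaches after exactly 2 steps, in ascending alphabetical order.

Bo, Kai, Omar, Rex, Sam, Tao, Uma, Xiu

Level 0: Zoe
Level 1: Ada, Cyd, Vic
Level 2: Bo, Kai, Omar, Rex, Sam, Tao, Uma, Xiu
Level 3: Cal, Dee, Eli, Gus, Ivy, Mae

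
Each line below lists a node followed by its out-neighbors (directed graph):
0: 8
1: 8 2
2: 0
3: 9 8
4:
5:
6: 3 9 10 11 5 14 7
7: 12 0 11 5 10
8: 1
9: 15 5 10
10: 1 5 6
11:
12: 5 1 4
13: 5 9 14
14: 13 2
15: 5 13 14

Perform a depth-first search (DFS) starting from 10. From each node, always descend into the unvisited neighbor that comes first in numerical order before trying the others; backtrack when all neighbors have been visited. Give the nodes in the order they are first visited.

Visit 10
10 → 1
1 → 2
2 → 0
0 → 8
10 → 5
10 → 6
6 → 3
3 → 9
9 → 15
15 → 13
13 → 14
6 → 7
7 → 11
7 → 12
12 → 4

10, 1, 2, 0, 8, 5, 6, 3, 9, 15, 13, 14, 7, 11, 12, 4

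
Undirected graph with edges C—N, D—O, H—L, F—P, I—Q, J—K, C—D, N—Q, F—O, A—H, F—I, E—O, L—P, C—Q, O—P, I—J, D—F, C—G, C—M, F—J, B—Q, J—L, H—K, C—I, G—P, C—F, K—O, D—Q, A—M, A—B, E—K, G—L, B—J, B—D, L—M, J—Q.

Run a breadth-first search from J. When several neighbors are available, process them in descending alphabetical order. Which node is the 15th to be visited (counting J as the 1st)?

O

Visit J; enqueue Q, L, K, I, F, B → queue [Q, L, K, I, F, B]
Visit Q; enqueue N, D, C → queue [L, K, I, F, B, N, D, C]
Visit L; enqueue P, M, H, G → queue [K, I, F, B, N, D, C, P, M, H, G]
Visit K; enqueue O, E → queue [I, F, B, N, D, C, P, M, H, G, O, E]
Visit I → queue [F, B, N, D, C, P, M, H, G, O, E]
Visit F → queue [B, N, D, C, P, M, H, G, O, E]
Visit B; enqueue A → queue [N, D, C, P, M, H, G, O, E, A]
Visit N → queue [D, C, P, M, H, G, O, E, A]
Visit D → queue [C, P, M, H, G, O, E, A]
Visit C → queue [P, M, H, G, O, E, A]
Visit P → queue [M, H, G, O, E, A]
Visit M → queue [H, G, O, E, A]
Visit H → queue [G, O, E, A]
Visit G → queue [O, E, A]
Visit O → queue [E, A]
Visit E → queue [A]
Visit A → queue []

Visit order: J, Q, L, K, I, F, B, N, D, C, P, M, H, G, O, E, A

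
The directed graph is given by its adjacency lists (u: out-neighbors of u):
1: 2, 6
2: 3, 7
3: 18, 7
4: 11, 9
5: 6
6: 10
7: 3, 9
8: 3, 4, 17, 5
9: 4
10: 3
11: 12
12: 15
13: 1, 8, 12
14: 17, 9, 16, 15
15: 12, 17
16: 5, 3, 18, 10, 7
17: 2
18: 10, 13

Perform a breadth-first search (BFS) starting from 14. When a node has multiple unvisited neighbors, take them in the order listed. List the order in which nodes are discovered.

14, 17, 9, 16, 15, 2, 4, 5, 3, 18, 10, 7, 12, 11, 6, 13, 1, 8

Visit 14; enqueue 17, 9, 16, 15 → queue [17, 9, 16, 15]
Visit 17; enqueue 2 → queue [9, 16, 15, 2]
Visit 9; enqueue 4 → queue [16, 15, 2, 4]
Visit 16; enqueue 5, 3, 18, 10, 7 → queue [15, 2, 4, 5, 3, 18, 10, 7]
Visit 15; enqueue 12 → queue [2, 4, 5, 3, 18, 10, 7, 12]
Visit 2 → queue [4, 5, 3, 18, 10, 7, 12]
Visit 4; enqueue 11 → queue [5, 3, 18, 10, 7, 12, 11]
Visit 5; enqueue 6 → queue [3, 18, 10, 7, 12, 11, 6]
Visit 3 → queue [18, 10, 7, 12, 11, 6]
Visit 18; enqueue 13 → queue [10, 7, 12, 11, 6, 13]
Visit 10 → queue [7, 12, 11, 6, 13]
Visit 7 → queue [12, 11, 6, 13]
Visit 12 → queue [11, 6, 13]
Visit 11 → queue [6, 13]
Visit 6 → queue [13]
Visit 13; enqueue 1, 8 → queue [1, 8]
Visit 1 → queue [8]
Visit 8 → queue []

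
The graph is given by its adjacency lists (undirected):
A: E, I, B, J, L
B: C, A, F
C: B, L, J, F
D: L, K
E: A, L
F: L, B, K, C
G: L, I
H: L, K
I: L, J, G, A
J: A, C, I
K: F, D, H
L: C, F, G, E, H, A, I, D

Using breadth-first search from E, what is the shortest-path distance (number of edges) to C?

Level 0: E
Level 1: A, L
Level 2: B, C, D, F, G, H, I, J
Level 3: K
C first appears at level 2.

2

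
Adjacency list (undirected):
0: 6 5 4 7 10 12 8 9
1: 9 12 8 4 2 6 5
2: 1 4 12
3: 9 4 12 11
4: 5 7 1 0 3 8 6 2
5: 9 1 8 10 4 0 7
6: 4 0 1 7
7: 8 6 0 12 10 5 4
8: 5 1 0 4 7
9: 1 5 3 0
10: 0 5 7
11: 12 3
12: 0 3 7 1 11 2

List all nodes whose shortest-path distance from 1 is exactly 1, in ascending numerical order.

2, 4, 5, 6, 8, 9, 12

Level 0: 1
Level 1: 2, 4, 5, 6, 8, 9, 12
Level 2: 0, 3, 7, 10, 11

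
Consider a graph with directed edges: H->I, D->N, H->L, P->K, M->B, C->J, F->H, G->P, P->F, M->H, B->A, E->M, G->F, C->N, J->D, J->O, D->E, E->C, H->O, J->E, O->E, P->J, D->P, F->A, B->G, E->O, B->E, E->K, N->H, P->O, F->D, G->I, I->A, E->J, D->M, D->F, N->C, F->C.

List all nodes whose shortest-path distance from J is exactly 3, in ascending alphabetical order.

A, B, H

Level 0: J
Level 1: D, E, O
Level 2: C, F, K, M, N, P
Level 3: A, B, H
Level 4: G, I, L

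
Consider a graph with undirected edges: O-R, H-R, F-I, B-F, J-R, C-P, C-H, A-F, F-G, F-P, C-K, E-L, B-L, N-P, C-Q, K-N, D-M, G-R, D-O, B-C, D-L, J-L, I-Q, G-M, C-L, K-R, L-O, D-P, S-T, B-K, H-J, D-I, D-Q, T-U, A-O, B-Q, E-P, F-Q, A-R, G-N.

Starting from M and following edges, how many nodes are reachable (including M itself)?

BFS from M visits: M, G, D, R, N, F, Q, P, O, L, I, K, J, H, A, B, C, E
Reachable nodes: 18 of 21 total.

18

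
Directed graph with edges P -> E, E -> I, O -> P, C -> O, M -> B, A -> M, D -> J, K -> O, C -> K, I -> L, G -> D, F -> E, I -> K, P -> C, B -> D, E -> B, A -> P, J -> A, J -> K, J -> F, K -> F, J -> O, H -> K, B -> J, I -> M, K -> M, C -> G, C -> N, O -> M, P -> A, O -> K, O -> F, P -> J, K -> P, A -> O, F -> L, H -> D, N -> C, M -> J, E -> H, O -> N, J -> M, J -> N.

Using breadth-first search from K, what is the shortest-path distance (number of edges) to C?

2

Level 0: K
Level 1: F, M, O, P
Level 2: A, B, C, E, J, L, N
Level 3: D, G, H, I
C first appears at level 2.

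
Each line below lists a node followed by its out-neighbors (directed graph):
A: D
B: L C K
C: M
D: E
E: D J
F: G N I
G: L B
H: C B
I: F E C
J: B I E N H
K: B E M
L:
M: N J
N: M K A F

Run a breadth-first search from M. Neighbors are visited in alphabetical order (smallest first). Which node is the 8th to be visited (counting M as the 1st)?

A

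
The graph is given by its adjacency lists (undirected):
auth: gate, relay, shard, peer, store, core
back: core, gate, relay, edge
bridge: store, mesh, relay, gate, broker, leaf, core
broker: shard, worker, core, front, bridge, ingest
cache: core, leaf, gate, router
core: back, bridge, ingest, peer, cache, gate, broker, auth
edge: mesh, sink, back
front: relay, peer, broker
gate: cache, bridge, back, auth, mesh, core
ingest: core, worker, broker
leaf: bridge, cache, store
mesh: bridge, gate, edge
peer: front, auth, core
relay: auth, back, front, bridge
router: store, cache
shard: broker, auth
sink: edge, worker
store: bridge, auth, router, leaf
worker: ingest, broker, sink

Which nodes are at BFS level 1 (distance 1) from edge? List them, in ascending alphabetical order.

Level 0: edge
Level 1: back, mesh, sink
Level 2: bridge, core, gate, relay, worker
Level 3: auth, broker, cache, front, ingest, leaf, peer, store
Level 4: router, shard

back, mesh, sink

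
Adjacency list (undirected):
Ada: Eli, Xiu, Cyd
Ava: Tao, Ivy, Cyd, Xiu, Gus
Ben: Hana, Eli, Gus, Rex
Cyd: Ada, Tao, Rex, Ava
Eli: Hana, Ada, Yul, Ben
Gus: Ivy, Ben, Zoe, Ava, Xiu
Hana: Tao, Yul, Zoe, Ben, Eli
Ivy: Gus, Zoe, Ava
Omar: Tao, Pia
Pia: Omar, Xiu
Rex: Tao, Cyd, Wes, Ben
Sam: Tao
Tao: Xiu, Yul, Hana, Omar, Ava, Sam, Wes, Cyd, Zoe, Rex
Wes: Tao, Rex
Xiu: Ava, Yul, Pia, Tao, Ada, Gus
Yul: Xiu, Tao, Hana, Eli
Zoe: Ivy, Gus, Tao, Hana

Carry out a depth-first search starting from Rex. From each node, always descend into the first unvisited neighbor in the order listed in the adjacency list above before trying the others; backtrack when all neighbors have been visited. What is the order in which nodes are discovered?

Visit Rex
Rex → Tao
Tao → Xiu
Xiu → Ava
Ava → Ivy
Ivy → Gus
Gus → Ben
Ben → Hana
Hana → Yul
Yul → Eli
Eli → Ada
Ada → Cyd
Hana → Zoe
Xiu → Pia
Pia → Omar
Tao → Sam
Tao → Wes

Rex -> Tao -> Xiu -> Ava -> Ivy -> Gus -> Ben -> Hana -> Yul -> Eli -> Ada -> Cyd -> Zoe -> Pia -> Omar -> Sam -> Wes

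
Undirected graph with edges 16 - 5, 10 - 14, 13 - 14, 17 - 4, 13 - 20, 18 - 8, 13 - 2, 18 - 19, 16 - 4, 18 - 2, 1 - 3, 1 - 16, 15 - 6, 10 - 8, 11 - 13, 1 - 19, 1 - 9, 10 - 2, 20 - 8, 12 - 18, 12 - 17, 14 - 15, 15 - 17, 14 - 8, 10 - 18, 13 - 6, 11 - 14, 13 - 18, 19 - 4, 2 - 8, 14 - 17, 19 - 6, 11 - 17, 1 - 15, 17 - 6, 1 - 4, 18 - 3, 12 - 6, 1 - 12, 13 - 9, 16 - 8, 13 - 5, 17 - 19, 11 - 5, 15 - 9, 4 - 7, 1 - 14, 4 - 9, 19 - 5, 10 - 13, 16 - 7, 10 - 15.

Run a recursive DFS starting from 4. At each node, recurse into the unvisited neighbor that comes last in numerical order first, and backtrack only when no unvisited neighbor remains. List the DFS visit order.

Visit 4
4 → 19
19 → 18
18 → 13
13 → 20
20 → 8
8 → 16
16 → 7
16 → 5
5 → 11
11 → 17
17 → 15
15 → 14
14 → 10
10 → 2
14 → 1
1 → 12
12 → 6
1 → 9
1 → 3

4, 19, 18, 13, 20, 8, 16, 7, 5, 11, 17, 15, 14, 10, 2, 1, 12, 6, 9, 3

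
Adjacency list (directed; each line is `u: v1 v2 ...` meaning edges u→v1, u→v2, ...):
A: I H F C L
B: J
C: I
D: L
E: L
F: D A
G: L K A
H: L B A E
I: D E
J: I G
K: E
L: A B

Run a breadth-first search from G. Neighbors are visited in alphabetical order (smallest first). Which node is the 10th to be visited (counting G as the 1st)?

B

Visit G; enqueue A, K, L → queue [A, K, L]
Visit A; enqueue C, F, H, I → queue [K, L, C, F, H, I]
Visit K; enqueue E → queue [L, C, F, H, I, E]
Visit L; enqueue B → queue [C, F, H, I, E, B]
Visit C → queue [F, H, I, E, B]
Visit F; enqueue D → queue [H, I, E, B, D]
Visit H → queue [I, E, B, D]
Visit I → queue [E, B, D]
Visit E → queue [B, D]
Visit B; enqueue J → queue [D, J]
Visit D → queue [J]
Visit J → queue []

Visit order: G, A, K, L, C, F, H, I, E, B, D, J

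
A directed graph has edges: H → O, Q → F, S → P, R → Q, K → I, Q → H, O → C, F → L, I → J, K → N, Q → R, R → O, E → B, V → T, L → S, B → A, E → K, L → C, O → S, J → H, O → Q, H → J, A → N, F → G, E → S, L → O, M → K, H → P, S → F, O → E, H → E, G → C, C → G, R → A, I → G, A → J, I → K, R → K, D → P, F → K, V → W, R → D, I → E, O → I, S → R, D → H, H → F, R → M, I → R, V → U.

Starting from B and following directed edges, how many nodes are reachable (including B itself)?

19

BFS from B visits: B, A, N, J, H, P, O, F, E, S, Q, I, C, L, K, G, R, M, D
Reachable nodes: 19 of 23 total.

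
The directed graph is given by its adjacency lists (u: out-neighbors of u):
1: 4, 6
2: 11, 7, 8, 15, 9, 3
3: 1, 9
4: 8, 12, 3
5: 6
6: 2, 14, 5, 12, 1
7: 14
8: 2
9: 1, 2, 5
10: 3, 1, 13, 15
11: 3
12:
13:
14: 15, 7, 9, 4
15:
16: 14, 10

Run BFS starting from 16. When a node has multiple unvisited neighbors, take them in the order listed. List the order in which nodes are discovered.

Visit 16; enqueue 14, 10 → queue [14, 10]
Visit 14; enqueue 15, 7, 9, 4 → queue [10, 15, 7, 9, 4]
Visit 10; enqueue 3, 1, 13 → queue [15, 7, 9, 4, 3, 1, 13]
Visit 15 → queue [7, 9, 4, 3, 1, 13]
Visit 7 → queue [9, 4, 3, 1, 13]
Visit 9; enqueue 2, 5 → queue [4, 3, 1, 13, 2, 5]
Visit 4; enqueue 8, 12 → queue [3, 1, 13, 2, 5, 8, 12]
Visit 3 → queue [1, 13, 2, 5, 8, 12]
Visit 1; enqueue 6 → queue [13, 2, 5, 8, 12, 6]
Visit 13 → queue [2, 5, 8, 12, 6]
Visit 2; enqueue 11 → queue [5, 8, 12, 6, 11]
Visit 5 → queue [8, 12, 6, 11]
Visit 8 → queue [12, 6, 11]
Visit 12 → queue [6, 11]
Visit 6 → queue [11]
Visit 11 → queue []

16, 14, 10, 15, 7, 9, 4, 3, 1, 13, 2, 5, 8, 12, 6, 11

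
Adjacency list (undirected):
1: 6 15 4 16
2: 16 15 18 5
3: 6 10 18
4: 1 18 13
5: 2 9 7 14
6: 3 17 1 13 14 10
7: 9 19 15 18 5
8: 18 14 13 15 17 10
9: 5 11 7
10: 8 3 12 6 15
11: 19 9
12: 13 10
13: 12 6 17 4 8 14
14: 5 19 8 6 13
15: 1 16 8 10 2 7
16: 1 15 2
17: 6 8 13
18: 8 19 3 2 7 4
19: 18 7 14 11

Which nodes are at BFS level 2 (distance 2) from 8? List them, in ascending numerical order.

1, 2, 3, 4, 5, 6, 7, 12, 16, 19

Level 0: 8
Level 1: 10, 13, 14, 15, 17, 18
Level 2: 1, 2, 3, 4, 5, 6, 7, 12, 16, 19
Level 3: 9, 11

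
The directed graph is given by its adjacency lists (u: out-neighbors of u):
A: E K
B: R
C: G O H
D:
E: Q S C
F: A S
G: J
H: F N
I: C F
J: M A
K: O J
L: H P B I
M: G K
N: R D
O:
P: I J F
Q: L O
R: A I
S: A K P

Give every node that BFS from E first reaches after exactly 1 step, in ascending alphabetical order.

C, Q, S

Level 0: E
Level 1: C, Q, S
Level 2: A, G, H, K, L, O, P
Level 3: B, F, I, J, N
Level 4: D, M, R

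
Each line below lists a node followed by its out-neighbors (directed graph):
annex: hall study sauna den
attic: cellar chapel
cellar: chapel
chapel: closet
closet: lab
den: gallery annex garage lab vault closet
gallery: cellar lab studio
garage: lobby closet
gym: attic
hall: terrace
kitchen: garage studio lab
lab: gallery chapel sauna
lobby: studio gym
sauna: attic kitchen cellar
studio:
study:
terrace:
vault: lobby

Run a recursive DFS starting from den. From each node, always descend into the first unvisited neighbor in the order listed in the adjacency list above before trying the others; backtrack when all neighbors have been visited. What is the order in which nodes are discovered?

den gallery cellar chapel closet lab sauna attic kitchen garage lobby studio gym annex hall terrace study vault

Visit den
den → gallery
gallery → cellar
cellar → chapel
chapel → closet
closet → lab
lab → sauna
sauna → attic
sauna → kitchen
kitchen → garage
garage → lobby
lobby → studio
lobby → gym
den → annex
annex → hall
hall → terrace
annex → study
den → vault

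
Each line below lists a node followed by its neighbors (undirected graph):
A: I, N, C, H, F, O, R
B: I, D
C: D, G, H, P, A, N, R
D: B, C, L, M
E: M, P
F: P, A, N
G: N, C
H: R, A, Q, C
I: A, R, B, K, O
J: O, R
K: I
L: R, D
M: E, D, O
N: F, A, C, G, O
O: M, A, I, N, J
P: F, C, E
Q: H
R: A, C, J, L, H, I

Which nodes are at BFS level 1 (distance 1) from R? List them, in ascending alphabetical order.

A, C, H, I, J, L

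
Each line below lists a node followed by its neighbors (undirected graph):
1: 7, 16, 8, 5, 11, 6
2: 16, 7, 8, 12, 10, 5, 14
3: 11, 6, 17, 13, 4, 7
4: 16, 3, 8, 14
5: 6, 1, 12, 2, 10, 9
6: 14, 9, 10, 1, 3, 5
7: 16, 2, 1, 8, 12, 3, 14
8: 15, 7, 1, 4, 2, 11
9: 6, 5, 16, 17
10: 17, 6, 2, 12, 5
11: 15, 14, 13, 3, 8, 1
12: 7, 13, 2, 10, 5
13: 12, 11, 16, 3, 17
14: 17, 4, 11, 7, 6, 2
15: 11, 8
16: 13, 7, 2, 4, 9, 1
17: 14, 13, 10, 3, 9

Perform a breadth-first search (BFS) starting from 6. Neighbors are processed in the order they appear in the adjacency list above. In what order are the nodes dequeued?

6 14 9 10 1 3 5 17 4 11 7 2 16 12 8 13 15

Visit 6; enqueue 14, 9, 10, 1, 3, 5 → queue [14, 9, 10, 1, 3, 5]
Visit 14; enqueue 17, 4, 11, 7, 2 → queue [9, 10, 1, 3, 5, 17, 4, 11, 7, 2]
Visit 9; enqueue 16 → queue [10, 1, 3, 5, 17, 4, 11, 7, 2, 16]
Visit 10; enqueue 12 → queue [1, 3, 5, 17, 4, 11, 7, 2, 16, 12]
Visit 1; enqueue 8 → queue [3, 5, 17, 4, 11, 7, 2, 16, 12, 8]
Visit 3; enqueue 13 → queue [5, 17, 4, 11, 7, 2, 16, 12, 8, 13]
Visit 5 → queue [17, 4, 11, 7, 2, 16, 12, 8, 13]
Visit 17 → queue [4, 11, 7, 2, 16, 12, 8, 13]
Visit 4 → queue [11, 7, 2, 16, 12, 8, 13]
Visit 11; enqueue 15 → queue [7, 2, 16, 12, 8, 13, 15]
Visit 7 → queue [2, 16, 12, 8, 13, 15]
Visit 2 → queue [16, 12, 8, 13, 15]
Visit 16 → queue [12, 8, 13, 15]
Visit 12 → queue [8, 13, 15]
Visit 8 → queue [13, 15]
Visit 13 → queue [15]
Visit 15 → queue []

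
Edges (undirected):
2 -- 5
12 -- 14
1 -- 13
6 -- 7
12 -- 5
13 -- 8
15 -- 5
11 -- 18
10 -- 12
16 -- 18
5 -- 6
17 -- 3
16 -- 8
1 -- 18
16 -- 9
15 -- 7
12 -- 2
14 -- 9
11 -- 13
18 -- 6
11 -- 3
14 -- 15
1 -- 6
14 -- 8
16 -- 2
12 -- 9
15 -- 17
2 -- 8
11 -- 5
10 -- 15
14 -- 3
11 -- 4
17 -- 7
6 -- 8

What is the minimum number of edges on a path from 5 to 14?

2

Level 0: 5
Level 1: 2, 6, 11, 12, 15
Level 2: 1, 3, 4, 7, 8, 9, 10, 13, 14, 16, 17, 18
14 first appears at level 2.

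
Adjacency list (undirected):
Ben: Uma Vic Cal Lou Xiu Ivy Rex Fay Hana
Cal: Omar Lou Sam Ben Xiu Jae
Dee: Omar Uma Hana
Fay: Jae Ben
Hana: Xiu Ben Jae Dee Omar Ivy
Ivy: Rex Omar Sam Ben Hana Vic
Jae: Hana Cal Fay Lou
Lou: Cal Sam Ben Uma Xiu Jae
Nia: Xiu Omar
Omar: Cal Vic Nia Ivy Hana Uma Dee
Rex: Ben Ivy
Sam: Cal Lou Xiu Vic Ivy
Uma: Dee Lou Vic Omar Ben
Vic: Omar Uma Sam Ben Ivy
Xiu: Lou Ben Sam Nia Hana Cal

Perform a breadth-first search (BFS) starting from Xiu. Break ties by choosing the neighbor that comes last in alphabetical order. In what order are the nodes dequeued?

Xiu, Sam, Nia, Lou, Hana, Cal, Ben, Vic, Ivy, Omar, Uma, Jae, Dee, Rex, Fay

Visit Xiu; enqueue Sam, Nia, Lou, Hana, Cal, Ben → queue [Sam, Nia, Lou, Hana, Cal, Ben]
Visit Sam; enqueue Vic, Ivy → queue [Nia, Lou, Hana, Cal, Ben, Vic, Ivy]
Visit Nia; enqueue Omar → queue [Lou, Hana, Cal, Ben, Vic, Ivy, Omar]
Visit Lou; enqueue Uma, Jae → queue [Hana, Cal, Ben, Vic, Ivy, Omar, Uma, Jae]
Visit Hana; enqueue Dee → queue [Cal, Ben, Vic, Ivy, Omar, Uma, Jae, Dee]
Visit Cal → queue [Ben, Vic, Ivy, Omar, Uma, Jae, Dee]
Visit Ben; enqueue Rex, Fay → queue [Vic, Ivy, Omar, Uma, Jae, Dee, Rex, Fay]
Visit Vic → queue [Ivy, Omar, Uma, Jae, Dee, Rex, Fay]
Visit Ivy → queue [Omar, Uma, Jae, Dee, Rex, Fay]
Visit Omar → queue [Uma, Jae, Dee, Rex, Fay]
Visit Uma → queue [Jae, Dee, Rex, Fay]
Visit Jae → queue [Dee, Rex, Fay]
Visit Dee → queue [Rex, Fay]
Visit Rex → queue [Fay]
Visit Fay → queue []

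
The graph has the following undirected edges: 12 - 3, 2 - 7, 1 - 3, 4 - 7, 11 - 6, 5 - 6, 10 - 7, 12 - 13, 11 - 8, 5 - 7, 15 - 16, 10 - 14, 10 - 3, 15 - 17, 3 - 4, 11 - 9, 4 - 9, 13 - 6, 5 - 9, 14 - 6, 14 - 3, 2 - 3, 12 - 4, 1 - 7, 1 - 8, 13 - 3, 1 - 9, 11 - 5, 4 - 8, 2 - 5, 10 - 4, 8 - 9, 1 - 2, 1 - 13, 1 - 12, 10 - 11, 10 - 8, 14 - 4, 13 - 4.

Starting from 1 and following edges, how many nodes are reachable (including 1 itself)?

14

BFS from 1 visits: 1, 2, 3, 7, 8, 9, 12, 13, 5, 4, 10, 14, 11, 6
Reachable nodes: 14 of 17 total.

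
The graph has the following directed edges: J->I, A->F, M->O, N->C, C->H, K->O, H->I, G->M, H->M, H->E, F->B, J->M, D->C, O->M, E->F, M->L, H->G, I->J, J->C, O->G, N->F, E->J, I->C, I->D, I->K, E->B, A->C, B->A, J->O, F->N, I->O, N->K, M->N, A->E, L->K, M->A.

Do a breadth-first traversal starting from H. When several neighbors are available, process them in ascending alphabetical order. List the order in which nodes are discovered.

H, E, G, I, M, B, F, J, C, D, K, O, A, L, N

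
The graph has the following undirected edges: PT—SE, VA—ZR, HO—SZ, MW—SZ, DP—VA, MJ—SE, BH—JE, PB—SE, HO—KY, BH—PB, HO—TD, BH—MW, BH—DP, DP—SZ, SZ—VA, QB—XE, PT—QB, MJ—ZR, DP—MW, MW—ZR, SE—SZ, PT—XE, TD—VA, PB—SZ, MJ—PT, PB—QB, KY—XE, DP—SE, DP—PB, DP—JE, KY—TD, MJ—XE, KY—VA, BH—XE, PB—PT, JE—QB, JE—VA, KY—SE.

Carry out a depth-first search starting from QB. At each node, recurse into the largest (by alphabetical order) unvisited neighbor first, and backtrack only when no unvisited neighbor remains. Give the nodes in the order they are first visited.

Visit QB
QB → XE
XE → PT
PT → SE
SE → SZ
SZ → VA
VA → ZR
ZR → MW
MW → DP
DP → PB
PB → BH
BH → JE
ZR → MJ
VA → TD
TD → KY
KY → HO

QB, XE, PT, SE, SZ, VA, ZR, MW, DP, PB, BH, JE, MJ, TD, KY, HO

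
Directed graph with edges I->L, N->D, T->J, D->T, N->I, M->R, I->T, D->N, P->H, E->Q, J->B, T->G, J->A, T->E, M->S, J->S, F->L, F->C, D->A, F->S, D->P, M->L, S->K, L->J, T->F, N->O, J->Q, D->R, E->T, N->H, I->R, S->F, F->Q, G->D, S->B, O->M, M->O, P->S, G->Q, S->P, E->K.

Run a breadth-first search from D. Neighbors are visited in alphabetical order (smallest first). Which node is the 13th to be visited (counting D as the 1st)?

G

Visit D; enqueue A, N, P, R, T → queue [A, N, P, R, T]
Visit A → queue [N, P, R, T]
Visit N; enqueue H, I, O → queue [P, R, T, H, I, O]
Visit P; enqueue S → queue [R, T, H, I, O, S]
Visit R → queue [T, H, I, O, S]
Visit T; enqueue E, F, G, J → queue [H, I, O, S, E, F, G, J]
Visit H → queue [I, O, S, E, F, G, J]
Visit I; enqueue L → queue [O, S, E, F, G, J, L]
Visit O; enqueue M → queue [S, E, F, G, J, L, M]
Visit S; enqueue B, K → queue [E, F, G, J, L, M, B, K]
Visit E; enqueue Q → queue [F, G, J, L, M, B, K, Q]
Visit F; enqueue C → queue [G, J, L, M, B, K, Q, C]
Visit G → queue [J, L, M, B, K, Q, C]
Visit J → queue [L, M, B, K, Q, C]
Visit L → queue [M, B, K, Q, C]
Visit M → queue [B, K, Q, C]
Visit B → queue [K, Q, C]
Visit K → queue [Q, C]
Visit Q → queue [C]
Visit C → queue []

Visit order: D, A, N, P, R, T, H, I, O, S, E, F, G, J, L, M, B, K, Q, C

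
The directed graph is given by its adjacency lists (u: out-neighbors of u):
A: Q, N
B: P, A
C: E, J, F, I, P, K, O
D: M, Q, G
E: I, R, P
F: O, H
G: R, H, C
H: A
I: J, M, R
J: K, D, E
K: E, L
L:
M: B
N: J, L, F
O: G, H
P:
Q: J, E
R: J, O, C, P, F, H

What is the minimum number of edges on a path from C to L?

Level 0: C
Level 1: E, F, I, J, K, O, P
Level 2: D, G, H, L, M, R
Level 3: A, B, Q
Level 4: N
L first appears at level 2.

2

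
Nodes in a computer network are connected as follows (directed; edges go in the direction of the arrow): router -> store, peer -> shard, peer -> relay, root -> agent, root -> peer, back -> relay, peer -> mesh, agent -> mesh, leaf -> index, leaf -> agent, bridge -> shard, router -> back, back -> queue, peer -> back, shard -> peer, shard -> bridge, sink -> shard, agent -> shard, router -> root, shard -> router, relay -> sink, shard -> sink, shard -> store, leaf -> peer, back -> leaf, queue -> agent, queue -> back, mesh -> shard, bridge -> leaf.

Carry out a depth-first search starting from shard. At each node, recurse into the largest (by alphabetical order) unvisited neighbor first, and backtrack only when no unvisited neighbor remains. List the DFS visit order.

shard → store → sink → router → root → peer → relay → mesh → back → queue → agent → leaf → index → bridge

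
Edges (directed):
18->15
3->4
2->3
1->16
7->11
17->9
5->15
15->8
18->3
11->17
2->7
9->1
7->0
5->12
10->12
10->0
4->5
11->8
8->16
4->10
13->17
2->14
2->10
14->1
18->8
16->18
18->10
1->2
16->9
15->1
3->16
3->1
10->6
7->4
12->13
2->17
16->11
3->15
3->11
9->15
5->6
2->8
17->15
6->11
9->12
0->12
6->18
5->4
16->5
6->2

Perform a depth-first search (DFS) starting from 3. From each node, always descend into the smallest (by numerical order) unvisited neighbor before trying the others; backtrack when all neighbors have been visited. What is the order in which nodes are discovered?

3 1 2 7 0 12 13 17 9 15 8 16 5 4 10 6 11 18 14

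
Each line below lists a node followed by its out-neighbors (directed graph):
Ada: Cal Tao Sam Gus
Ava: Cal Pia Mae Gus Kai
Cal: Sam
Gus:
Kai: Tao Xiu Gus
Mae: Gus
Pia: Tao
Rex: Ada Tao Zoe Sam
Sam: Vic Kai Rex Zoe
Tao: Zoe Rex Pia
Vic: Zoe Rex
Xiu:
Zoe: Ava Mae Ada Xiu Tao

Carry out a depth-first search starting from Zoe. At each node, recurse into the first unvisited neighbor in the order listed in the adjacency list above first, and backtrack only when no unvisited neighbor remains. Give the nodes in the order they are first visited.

Visit Zoe
Zoe → Ava
Ava → Cal
Cal → Sam
Sam → Vic
Vic → Rex
Rex → Ada
Ada → Tao
Tao → Pia
Ada → Gus
Sam → Kai
Kai → Xiu
Ava → Mae

Zoe Ava Cal Sam Vic Rex Ada Tao Pia Gus Kai Xiu Mae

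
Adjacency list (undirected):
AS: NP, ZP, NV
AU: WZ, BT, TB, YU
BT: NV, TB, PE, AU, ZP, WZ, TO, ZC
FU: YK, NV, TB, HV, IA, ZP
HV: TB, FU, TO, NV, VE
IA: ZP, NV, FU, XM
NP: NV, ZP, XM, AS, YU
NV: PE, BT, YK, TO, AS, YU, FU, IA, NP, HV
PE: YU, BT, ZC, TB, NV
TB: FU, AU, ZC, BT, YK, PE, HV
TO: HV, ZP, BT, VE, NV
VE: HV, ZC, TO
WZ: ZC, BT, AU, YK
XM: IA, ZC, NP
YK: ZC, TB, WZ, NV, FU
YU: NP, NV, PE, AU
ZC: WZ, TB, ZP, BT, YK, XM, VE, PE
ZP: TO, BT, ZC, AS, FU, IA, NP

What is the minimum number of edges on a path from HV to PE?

2

Level 0: HV
Level 1: FU, NV, TB, TO, VE
Level 2: AS, AU, BT, IA, NP, PE, YK, YU, ZC, ZP
Level 3: WZ, XM
PE first appears at level 2.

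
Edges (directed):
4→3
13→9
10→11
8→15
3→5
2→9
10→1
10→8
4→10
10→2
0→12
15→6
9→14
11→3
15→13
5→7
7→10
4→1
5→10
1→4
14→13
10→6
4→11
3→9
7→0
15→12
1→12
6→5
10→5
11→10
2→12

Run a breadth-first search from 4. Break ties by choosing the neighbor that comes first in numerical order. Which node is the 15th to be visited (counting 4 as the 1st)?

0

Visit 4; enqueue 1, 3, 10, 11 → queue [1, 3, 10, 11]
Visit 1; enqueue 12 → queue [3, 10, 11, 12]
Visit 3; enqueue 5, 9 → queue [10, 11, 12, 5, 9]
Visit 10; enqueue 2, 6, 8 → queue [11, 12, 5, 9, 2, 6, 8]
Visit 11 → queue [12, 5, 9, 2, 6, 8]
Visit 12 → queue [5, 9, 2, 6, 8]
Visit 5; enqueue 7 → queue [9, 2, 6, 8, 7]
Visit 9; enqueue 14 → queue [2, 6, 8, 7, 14]
Visit 2 → queue [6, 8, 7, 14]
Visit 6 → queue [8, 7, 14]
Visit 8; enqueue 15 → queue [7, 14, 15]
Visit 7; enqueue 0 → queue [14, 15, 0]
Visit 14; enqueue 13 → queue [15, 0, 13]
Visit 15 → queue [0, 13]
Visit 0 → queue [13]
Visit 13 → queue []

Visit order: 4, 1, 3, 10, 11, 12, 5, 9, 2, 6, 8, 7, 14, 15, 0, 13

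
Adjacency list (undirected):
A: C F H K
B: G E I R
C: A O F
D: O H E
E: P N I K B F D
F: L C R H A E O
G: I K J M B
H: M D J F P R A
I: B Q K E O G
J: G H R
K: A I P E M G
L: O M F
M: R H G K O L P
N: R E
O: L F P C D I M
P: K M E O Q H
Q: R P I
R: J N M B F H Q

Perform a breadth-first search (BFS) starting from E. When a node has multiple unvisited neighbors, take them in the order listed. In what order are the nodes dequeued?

E → P → N → I → K → B → F → D → M → O → Q → H → R → G → A → L → C → J

Visit E; enqueue P, N, I, K, B, F, D → queue [P, N, I, K, B, F, D]
Visit P; enqueue M, O, Q, H → queue [N, I, K, B, F, D, M, O, Q, H]
Visit N; enqueue R → queue [I, K, B, F, D, M, O, Q, H, R]
Visit I; enqueue G → queue [K, B, F, D, M, O, Q, H, R, G]
Visit K; enqueue A → queue [B, F, D, M, O, Q, H, R, G, A]
Visit B → queue [F, D, M, O, Q, H, R, G, A]
Visit F; enqueue L, C → queue [D, M, O, Q, H, R, G, A, L, C]
Visit D → queue [M, O, Q, H, R, G, A, L, C]
Visit M → queue [O, Q, H, R, G, A, L, C]
Visit O → queue [Q, H, R, G, A, L, C]
Visit Q → queue [H, R, G, A, L, C]
Visit H; enqueue J → queue [R, G, A, L, C, J]
Visit R → queue [G, A, L, C, J]
Visit G → queue [A, L, C, J]
Visit A → queue [L, C, J]
Visit L → queue [C, J]
Visit C → queue [J]
Visit J → queue []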